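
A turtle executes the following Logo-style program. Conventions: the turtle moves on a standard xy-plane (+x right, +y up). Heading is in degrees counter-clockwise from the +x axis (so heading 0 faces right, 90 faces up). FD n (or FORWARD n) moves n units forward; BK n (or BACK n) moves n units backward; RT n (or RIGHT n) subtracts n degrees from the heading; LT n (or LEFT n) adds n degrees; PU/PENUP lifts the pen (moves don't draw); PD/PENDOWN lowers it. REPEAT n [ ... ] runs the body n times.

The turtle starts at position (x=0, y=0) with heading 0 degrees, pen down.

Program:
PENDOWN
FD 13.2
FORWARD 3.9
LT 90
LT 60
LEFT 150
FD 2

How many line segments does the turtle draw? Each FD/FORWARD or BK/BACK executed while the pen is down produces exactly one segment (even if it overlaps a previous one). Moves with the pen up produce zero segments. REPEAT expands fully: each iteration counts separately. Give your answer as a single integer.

Executing turtle program step by step:
Start: pos=(0,0), heading=0, pen down
PD: pen down
FD 13.2: (0,0) -> (13.2,0) [heading=0, draw]
FD 3.9: (13.2,0) -> (17.1,0) [heading=0, draw]
LT 90: heading 0 -> 90
LT 60: heading 90 -> 150
LT 150: heading 150 -> 300
FD 2: (17.1,0) -> (18.1,-1.732) [heading=300, draw]
Final: pos=(18.1,-1.732), heading=300, 3 segment(s) drawn
Segments drawn: 3

Answer: 3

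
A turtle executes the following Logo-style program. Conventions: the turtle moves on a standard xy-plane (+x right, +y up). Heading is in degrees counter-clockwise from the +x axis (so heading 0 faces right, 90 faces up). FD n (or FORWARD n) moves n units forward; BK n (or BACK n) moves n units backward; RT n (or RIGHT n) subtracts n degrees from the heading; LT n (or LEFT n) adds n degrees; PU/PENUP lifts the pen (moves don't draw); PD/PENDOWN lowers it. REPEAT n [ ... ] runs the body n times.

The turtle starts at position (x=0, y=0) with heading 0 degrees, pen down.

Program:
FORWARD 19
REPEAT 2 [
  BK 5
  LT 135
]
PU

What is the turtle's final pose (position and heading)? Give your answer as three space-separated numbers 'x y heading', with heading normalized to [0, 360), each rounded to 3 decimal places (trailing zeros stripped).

Answer: 17.536 -3.536 270

Derivation:
Executing turtle program step by step:
Start: pos=(0,0), heading=0, pen down
FD 19: (0,0) -> (19,0) [heading=0, draw]
REPEAT 2 [
  -- iteration 1/2 --
  BK 5: (19,0) -> (14,0) [heading=0, draw]
  LT 135: heading 0 -> 135
  -- iteration 2/2 --
  BK 5: (14,0) -> (17.536,-3.536) [heading=135, draw]
  LT 135: heading 135 -> 270
]
PU: pen up
Final: pos=(17.536,-3.536), heading=270, 3 segment(s) drawn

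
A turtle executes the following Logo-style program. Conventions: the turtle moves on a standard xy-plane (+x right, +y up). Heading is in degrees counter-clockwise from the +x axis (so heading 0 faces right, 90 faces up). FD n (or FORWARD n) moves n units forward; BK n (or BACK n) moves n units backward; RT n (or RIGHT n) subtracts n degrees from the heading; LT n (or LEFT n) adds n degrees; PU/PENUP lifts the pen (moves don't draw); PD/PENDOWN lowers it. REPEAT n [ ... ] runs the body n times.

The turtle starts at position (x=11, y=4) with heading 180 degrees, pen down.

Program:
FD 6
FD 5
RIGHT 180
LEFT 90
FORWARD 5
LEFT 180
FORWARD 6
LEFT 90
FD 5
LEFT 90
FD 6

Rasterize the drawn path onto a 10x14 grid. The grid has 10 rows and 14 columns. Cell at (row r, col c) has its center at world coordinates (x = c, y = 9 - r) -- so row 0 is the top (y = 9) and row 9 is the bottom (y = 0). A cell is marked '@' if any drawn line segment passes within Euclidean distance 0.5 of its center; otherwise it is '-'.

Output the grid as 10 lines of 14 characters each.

Answer: @----@--------
@----@--------
@----@--------
@----@--------
@----@--------
@@@@@@@@@@@@--
@@@@@@--------
--------------
--------------
--------------

Derivation:
Segment 0: (11,4) -> (5,4)
Segment 1: (5,4) -> (0,4)
Segment 2: (0,4) -> (0,9)
Segment 3: (0,9) -> (-0,3)
Segment 4: (-0,3) -> (5,3)
Segment 5: (5,3) -> (5,9)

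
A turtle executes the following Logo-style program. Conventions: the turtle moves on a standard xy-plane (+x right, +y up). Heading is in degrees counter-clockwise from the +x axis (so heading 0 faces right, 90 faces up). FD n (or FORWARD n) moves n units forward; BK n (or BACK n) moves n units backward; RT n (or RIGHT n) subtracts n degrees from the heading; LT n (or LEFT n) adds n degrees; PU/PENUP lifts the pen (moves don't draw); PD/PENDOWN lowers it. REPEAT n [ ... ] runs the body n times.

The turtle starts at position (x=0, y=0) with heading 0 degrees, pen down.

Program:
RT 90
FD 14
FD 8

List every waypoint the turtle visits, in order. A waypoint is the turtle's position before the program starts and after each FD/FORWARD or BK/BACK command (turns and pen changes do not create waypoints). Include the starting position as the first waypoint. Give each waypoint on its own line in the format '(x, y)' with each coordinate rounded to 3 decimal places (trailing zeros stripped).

Answer: (0, 0)
(0, -14)
(0, -22)

Derivation:
Executing turtle program step by step:
Start: pos=(0,0), heading=0, pen down
RT 90: heading 0 -> 270
FD 14: (0,0) -> (0,-14) [heading=270, draw]
FD 8: (0,-14) -> (0,-22) [heading=270, draw]
Final: pos=(0,-22), heading=270, 2 segment(s) drawn
Waypoints (3 total):
(0, 0)
(0, -14)
(0, -22)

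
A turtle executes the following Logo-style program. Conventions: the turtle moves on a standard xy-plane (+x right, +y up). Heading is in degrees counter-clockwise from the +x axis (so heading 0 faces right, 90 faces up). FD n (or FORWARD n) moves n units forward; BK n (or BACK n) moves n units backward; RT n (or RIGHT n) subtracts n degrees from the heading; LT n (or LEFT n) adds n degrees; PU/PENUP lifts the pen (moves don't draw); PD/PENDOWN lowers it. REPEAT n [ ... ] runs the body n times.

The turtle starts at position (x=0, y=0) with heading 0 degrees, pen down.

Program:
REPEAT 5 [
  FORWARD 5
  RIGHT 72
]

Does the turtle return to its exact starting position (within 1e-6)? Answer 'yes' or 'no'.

Answer: yes

Derivation:
Executing turtle program step by step:
Start: pos=(0,0), heading=0, pen down
REPEAT 5 [
  -- iteration 1/5 --
  FD 5: (0,0) -> (5,0) [heading=0, draw]
  RT 72: heading 0 -> 288
  -- iteration 2/5 --
  FD 5: (5,0) -> (6.545,-4.755) [heading=288, draw]
  RT 72: heading 288 -> 216
  -- iteration 3/5 --
  FD 5: (6.545,-4.755) -> (2.5,-7.694) [heading=216, draw]
  RT 72: heading 216 -> 144
  -- iteration 4/5 --
  FD 5: (2.5,-7.694) -> (-1.545,-4.755) [heading=144, draw]
  RT 72: heading 144 -> 72
  -- iteration 5/5 --
  FD 5: (-1.545,-4.755) -> (0,0) [heading=72, draw]
  RT 72: heading 72 -> 0
]
Final: pos=(0,0), heading=0, 5 segment(s) drawn

Start position: (0, 0)
Final position: (0, 0)
Distance = 0; < 1e-6 -> CLOSED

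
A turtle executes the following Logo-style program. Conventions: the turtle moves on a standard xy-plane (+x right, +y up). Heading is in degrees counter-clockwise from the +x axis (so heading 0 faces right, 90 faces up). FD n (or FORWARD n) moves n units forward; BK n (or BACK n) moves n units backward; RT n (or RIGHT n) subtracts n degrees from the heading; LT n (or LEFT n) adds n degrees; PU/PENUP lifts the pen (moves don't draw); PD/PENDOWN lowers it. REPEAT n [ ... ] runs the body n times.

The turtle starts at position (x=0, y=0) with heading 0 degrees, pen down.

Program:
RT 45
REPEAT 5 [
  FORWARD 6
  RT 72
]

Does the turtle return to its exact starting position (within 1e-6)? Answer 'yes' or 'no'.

Executing turtle program step by step:
Start: pos=(0,0), heading=0, pen down
RT 45: heading 0 -> 315
REPEAT 5 [
  -- iteration 1/5 --
  FD 6: (0,0) -> (4.243,-4.243) [heading=315, draw]
  RT 72: heading 315 -> 243
  -- iteration 2/5 --
  FD 6: (4.243,-4.243) -> (1.519,-9.589) [heading=243, draw]
  RT 72: heading 243 -> 171
  -- iteration 3/5 --
  FD 6: (1.519,-9.589) -> (-4.407,-8.65) [heading=171, draw]
  RT 72: heading 171 -> 99
  -- iteration 4/5 --
  FD 6: (-4.407,-8.65) -> (-5.346,-2.724) [heading=99, draw]
  RT 72: heading 99 -> 27
  -- iteration 5/5 --
  FD 6: (-5.346,-2.724) -> (0,0) [heading=27, draw]
  RT 72: heading 27 -> 315
]
Final: pos=(0,0), heading=315, 5 segment(s) drawn

Start position: (0, 0)
Final position: (0, 0)
Distance = 0; < 1e-6 -> CLOSED

Answer: yes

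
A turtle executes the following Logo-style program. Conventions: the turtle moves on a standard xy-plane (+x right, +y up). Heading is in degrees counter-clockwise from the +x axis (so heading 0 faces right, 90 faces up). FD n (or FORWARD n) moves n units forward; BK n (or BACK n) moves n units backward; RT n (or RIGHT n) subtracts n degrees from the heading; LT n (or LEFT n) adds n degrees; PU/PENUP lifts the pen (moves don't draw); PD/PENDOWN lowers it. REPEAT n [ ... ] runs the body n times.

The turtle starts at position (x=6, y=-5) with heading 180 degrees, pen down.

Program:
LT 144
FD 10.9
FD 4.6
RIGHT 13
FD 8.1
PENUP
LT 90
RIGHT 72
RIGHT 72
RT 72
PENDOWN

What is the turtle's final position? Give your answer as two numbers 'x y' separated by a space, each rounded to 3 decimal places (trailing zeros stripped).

Answer: 23.854 -20.224

Derivation:
Executing turtle program step by step:
Start: pos=(6,-5), heading=180, pen down
LT 144: heading 180 -> 324
FD 10.9: (6,-5) -> (14.818,-11.407) [heading=324, draw]
FD 4.6: (14.818,-11.407) -> (18.54,-14.111) [heading=324, draw]
RT 13: heading 324 -> 311
FD 8.1: (18.54,-14.111) -> (23.854,-20.224) [heading=311, draw]
PU: pen up
LT 90: heading 311 -> 41
RT 72: heading 41 -> 329
RT 72: heading 329 -> 257
RT 72: heading 257 -> 185
PD: pen down
Final: pos=(23.854,-20.224), heading=185, 3 segment(s) drawn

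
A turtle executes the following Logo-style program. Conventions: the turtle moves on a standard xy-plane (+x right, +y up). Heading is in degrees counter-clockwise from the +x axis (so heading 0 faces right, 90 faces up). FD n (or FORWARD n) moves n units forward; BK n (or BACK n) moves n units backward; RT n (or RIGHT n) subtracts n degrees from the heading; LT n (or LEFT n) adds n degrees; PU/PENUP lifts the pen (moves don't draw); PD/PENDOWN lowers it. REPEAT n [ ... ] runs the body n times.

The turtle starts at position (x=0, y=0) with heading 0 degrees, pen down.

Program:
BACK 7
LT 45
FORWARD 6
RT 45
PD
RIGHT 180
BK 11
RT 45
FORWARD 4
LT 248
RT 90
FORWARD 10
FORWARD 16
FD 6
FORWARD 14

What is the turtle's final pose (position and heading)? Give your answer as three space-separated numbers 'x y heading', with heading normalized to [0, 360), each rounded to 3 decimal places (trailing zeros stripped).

Answer: 23.388 -35.272 293

Derivation:
Executing turtle program step by step:
Start: pos=(0,0), heading=0, pen down
BK 7: (0,0) -> (-7,0) [heading=0, draw]
LT 45: heading 0 -> 45
FD 6: (-7,0) -> (-2.757,4.243) [heading=45, draw]
RT 45: heading 45 -> 0
PD: pen down
RT 180: heading 0 -> 180
BK 11: (-2.757,4.243) -> (8.243,4.243) [heading=180, draw]
RT 45: heading 180 -> 135
FD 4: (8.243,4.243) -> (5.414,7.071) [heading=135, draw]
LT 248: heading 135 -> 23
RT 90: heading 23 -> 293
FD 10: (5.414,7.071) -> (9.322,-2.134) [heading=293, draw]
FD 16: (9.322,-2.134) -> (15.573,-16.862) [heading=293, draw]
FD 6: (15.573,-16.862) -> (17.918,-22.385) [heading=293, draw]
FD 14: (17.918,-22.385) -> (23.388,-35.272) [heading=293, draw]
Final: pos=(23.388,-35.272), heading=293, 8 segment(s) drawn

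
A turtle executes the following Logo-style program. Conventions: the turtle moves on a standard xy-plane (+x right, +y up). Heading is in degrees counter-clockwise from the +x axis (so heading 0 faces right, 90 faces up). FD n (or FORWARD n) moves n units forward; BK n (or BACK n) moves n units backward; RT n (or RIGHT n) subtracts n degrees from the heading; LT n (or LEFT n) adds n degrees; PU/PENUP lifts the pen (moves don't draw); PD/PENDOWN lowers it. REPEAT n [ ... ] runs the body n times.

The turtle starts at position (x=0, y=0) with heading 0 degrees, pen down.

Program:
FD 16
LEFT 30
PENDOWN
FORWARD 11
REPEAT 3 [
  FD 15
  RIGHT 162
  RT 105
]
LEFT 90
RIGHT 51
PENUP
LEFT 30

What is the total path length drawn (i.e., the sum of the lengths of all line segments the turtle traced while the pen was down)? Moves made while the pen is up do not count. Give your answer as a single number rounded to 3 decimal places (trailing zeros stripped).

Answer: 72

Derivation:
Executing turtle program step by step:
Start: pos=(0,0), heading=0, pen down
FD 16: (0,0) -> (16,0) [heading=0, draw]
LT 30: heading 0 -> 30
PD: pen down
FD 11: (16,0) -> (25.526,5.5) [heading=30, draw]
REPEAT 3 [
  -- iteration 1/3 --
  FD 15: (25.526,5.5) -> (38.517,13) [heading=30, draw]
  RT 162: heading 30 -> 228
  RT 105: heading 228 -> 123
  -- iteration 2/3 --
  FD 15: (38.517,13) -> (30.347,25.58) [heading=123, draw]
  RT 162: heading 123 -> 321
  RT 105: heading 321 -> 216
  -- iteration 3/3 --
  FD 15: (30.347,25.58) -> (18.212,16.763) [heading=216, draw]
  RT 162: heading 216 -> 54
  RT 105: heading 54 -> 309
]
LT 90: heading 309 -> 39
RT 51: heading 39 -> 348
PU: pen up
LT 30: heading 348 -> 18
Final: pos=(18.212,16.763), heading=18, 5 segment(s) drawn

Segment lengths:
  seg 1: (0,0) -> (16,0), length = 16
  seg 2: (16,0) -> (25.526,5.5), length = 11
  seg 3: (25.526,5.5) -> (38.517,13), length = 15
  seg 4: (38.517,13) -> (30.347,25.58), length = 15
  seg 5: (30.347,25.58) -> (18.212,16.763), length = 15
Total = 72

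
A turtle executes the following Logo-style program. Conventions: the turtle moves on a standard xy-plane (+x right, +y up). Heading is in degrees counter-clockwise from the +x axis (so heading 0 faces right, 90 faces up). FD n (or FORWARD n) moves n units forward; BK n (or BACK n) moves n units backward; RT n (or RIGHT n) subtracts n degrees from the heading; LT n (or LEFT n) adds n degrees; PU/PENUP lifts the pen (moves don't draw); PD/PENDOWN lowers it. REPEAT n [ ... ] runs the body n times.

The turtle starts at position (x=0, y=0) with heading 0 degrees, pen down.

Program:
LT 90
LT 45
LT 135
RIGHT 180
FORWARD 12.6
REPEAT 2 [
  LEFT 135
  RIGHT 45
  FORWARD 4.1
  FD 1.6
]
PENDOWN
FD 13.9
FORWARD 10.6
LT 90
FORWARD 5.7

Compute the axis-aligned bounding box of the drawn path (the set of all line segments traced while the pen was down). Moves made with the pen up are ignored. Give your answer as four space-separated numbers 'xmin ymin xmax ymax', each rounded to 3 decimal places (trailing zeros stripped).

Answer: -5.7 -17.6 0 12.6

Derivation:
Executing turtle program step by step:
Start: pos=(0,0), heading=0, pen down
LT 90: heading 0 -> 90
LT 45: heading 90 -> 135
LT 135: heading 135 -> 270
RT 180: heading 270 -> 90
FD 12.6: (0,0) -> (0,12.6) [heading=90, draw]
REPEAT 2 [
  -- iteration 1/2 --
  LT 135: heading 90 -> 225
  RT 45: heading 225 -> 180
  FD 4.1: (0,12.6) -> (-4.1,12.6) [heading=180, draw]
  FD 1.6: (-4.1,12.6) -> (-5.7,12.6) [heading=180, draw]
  -- iteration 2/2 --
  LT 135: heading 180 -> 315
  RT 45: heading 315 -> 270
  FD 4.1: (-5.7,12.6) -> (-5.7,8.5) [heading=270, draw]
  FD 1.6: (-5.7,8.5) -> (-5.7,6.9) [heading=270, draw]
]
PD: pen down
FD 13.9: (-5.7,6.9) -> (-5.7,-7) [heading=270, draw]
FD 10.6: (-5.7,-7) -> (-5.7,-17.6) [heading=270, draw]
LT 90: heading 270 -> 0
FD 5.7: (-5.7,-17.6) -> (0,-17.6) [heading=0, draw]
Final: pos=(0,-17.6), heading=0, 8 segment(s) drawn

Segment endpoints: x in {-5.7, -5.7, -5.7, -5.7, -4.1, 0, 0, 0}, y in {-17.6, -7, 0, 6.9, 8.5, 12.6}
xmin=-5.7, ymin=-17.6, xmax=0, ymax=12.6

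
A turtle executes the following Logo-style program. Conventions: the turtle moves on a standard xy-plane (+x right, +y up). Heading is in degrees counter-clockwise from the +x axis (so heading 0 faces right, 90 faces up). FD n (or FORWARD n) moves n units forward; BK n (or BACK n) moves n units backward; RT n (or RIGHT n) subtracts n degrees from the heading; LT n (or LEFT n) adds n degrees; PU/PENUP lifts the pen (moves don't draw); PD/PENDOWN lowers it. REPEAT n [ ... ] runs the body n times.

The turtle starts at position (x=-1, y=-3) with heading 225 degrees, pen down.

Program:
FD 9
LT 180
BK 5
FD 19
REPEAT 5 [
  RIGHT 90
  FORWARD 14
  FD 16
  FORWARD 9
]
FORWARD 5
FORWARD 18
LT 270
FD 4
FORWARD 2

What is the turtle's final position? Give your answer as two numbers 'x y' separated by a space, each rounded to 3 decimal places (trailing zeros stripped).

Answer: 42.134 -47.548

Derivation:
Executing turtle program step by step:
Start: pos=(-1,-3), heading=225, pen down
FD 9: (-1,-3) -> (-7.364,-9.364) [heading=225, draw]
LT 180: heading 225 -> 45
BK 5: (-7.364,-9.364) -> (-10.899,-12.899) [heading=45, draw]
FD 19: (-10.899,-12.899) -> (2.536,0.536) [heading=45, draw]
REPEAT 5 [
  -- iteration 1/5 --
  RT 90: heading 45 -> 315
  FD 14: (2.536,0.536) -> (12.435,-9.364) [heading=315, draw]
  FD 16: (12.435,-9.364) -> (23.749,-20.678) [heading=315, draw]
  FD 9: (23.749,-20.678) -> (30.113,-27.042) [heading=315, draw]
  -- iteration 2/5 --
  RT 90: heading 315 -> 225
  FD 14: (30.113,-27.042) -> (20.213,-36.941) [heading=225, draw]
  FD 16: (20.213,-36.941) -> (8.899,-48.255) [heading=225, draw]
  FD 9: (8.899,-48.255) -> (2.536,-54.619) [heading=225, draw]
  -- iteration 3/5 --
  RT 90: heading 225 -> 135
  FD 14: (2.536,-54.619) -> (-7.364,-44.719) [heading=135, draw]
  FD 16: (-7.364,-44.719) -> (-18.678,-33.406) [heading=135, draw]
  FD 9: (-18.678,-33.406) -> (-25.042,-27.042) [heading=135, draw]
  -- iteration 4/5 --
  RT 90: heading 135 -> 45
  FD 14: (-25.042,-27.042) -> (-15.142,-17.142) [heading=45, draw]
  FD 16: (-15.142,-17.142) -> (-3.828,-5.828) [heading=45, draw]
  FD 9: (-3.828,-5.828) -> (2.536,0.536) [heading=45, draw]
  -- iteration 5/5 --
  RT 90: heading 45 -> 315
  FD 14: (2.536,0.536) -> (12.435,-9.364) [heading=315, draw]
  FD 16: (12.435,-9.364) -> (23.749,-20.678) [heading=315, draw]
  FD 9: (23.749,-20.678) -> (30.113,-27.042) [heading=315, draw]
]
FD 5: (30.113,-27.042) -> (33.648,-30.577) [heading=315, draw]
FD 18: (33.648,-30.577) -> (46.376,-43.305) [heading=315, draw]
LT 270: heading 315 -> 225
FD 4: (46.376,-43.305) -> (43.548,-46.134) [heading=225, draw]
FD 2: (43.548,-46.134) -> (42.134,-47.548) [heading=225, draw]
Final: pos=(42.134,-47.548), heading=225, 22 segment(s) drawn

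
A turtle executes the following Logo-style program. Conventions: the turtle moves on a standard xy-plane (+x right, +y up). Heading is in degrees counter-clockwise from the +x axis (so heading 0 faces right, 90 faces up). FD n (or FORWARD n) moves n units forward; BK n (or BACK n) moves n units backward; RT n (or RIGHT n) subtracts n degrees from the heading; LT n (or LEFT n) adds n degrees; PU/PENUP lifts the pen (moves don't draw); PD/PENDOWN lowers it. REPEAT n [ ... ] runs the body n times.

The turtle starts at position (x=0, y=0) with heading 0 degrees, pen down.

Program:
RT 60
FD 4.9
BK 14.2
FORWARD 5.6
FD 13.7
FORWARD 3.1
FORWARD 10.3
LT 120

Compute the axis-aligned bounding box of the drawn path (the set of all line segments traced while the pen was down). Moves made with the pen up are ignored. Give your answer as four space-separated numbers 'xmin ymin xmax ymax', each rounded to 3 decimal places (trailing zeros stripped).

Executing turtle program step by step:
Start: pos=(0,0), heading=0, pen down
RT 60: heading 0 -> 300
FD 4.9: (0,0) -> (2.45,-4.244) [heading=300, draw]
BK 14.2: (2.45,-4.244) -> (-4.65,8.054) [heading=300, draw]
FD 5.6: (-4.65,8.054) -> (-1.85,3.204) [heading=300, draw]
FD 13.7: (-1.85,3.204) -> (5,-8.66) [heading=300, draw]
FD 3.1: (5,-8.66) -> (6.55,-11.345) [heading=300, draw]
FD 10.3: (6.55,-11.345) -> (11.7,-20.265) [heading=300, draw]
LT 120: heading 300 -> 60
Final: pos=(11.7,-20.265), heading=60, 6 segment(s) drawn

Segment endpoints: x in {-4.65, -1.85, 0, 2.45, 5, 6.55, 11.7}, y in {-20.265, -11.345, -8.66, -4.244, 0, 3.204, 8.054}
xmin=-4.65, ymin=-20.265, xmax=11.7, ymax=8.054

Answer: -4.65 -20.265 11.7 8.054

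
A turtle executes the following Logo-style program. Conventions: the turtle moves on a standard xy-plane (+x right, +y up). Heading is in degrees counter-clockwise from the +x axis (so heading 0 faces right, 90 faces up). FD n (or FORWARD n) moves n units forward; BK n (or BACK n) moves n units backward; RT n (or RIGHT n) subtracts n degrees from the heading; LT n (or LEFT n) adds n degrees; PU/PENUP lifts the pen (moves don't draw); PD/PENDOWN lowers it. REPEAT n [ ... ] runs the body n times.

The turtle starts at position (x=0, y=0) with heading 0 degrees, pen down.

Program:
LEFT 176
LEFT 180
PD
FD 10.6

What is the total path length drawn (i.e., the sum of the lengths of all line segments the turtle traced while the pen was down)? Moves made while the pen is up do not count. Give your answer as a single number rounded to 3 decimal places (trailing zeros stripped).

Answer: 10.6

Derivation:
Executing turtle program step by step:
Start: pos=(0,0), heading=0, pen down
LT 176: heading 0 -> 176
LT 180: heading 176 -> 356
PD: pen down
FD 10.6: (0,0) -> (10.574,-0.739) [heading=356, draw]
Final: pos=(10.574,-0.739), heading=356, 1 segment(s) drawn

Segment lengths:
  seg 1: (0,0) -> (10.574,-0.739), length = 10.6
Total = 10.6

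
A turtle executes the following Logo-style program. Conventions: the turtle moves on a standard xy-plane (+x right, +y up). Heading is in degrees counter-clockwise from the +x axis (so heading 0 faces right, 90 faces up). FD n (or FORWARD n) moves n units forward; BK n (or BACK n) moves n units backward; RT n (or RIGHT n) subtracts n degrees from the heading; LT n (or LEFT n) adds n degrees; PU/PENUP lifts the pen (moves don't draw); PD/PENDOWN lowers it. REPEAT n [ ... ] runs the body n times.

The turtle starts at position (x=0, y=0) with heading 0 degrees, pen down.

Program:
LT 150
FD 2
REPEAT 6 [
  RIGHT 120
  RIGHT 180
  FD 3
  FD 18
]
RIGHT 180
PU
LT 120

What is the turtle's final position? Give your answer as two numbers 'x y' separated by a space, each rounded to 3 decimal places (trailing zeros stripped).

Answer: -1.732 1

Derivation:
Executing turtle program step by step:
Start: pos=(0,0), heading=0, pen down
LT 150: heading 0 -> 150
FD 2: (0,0) -> (-1.732,1) [heading=150, draw]
REPEAT 6 [
  -- iteration 1/6 --
  RT 120: heading 150 -> 30
  RT 180: heading 30 -> 210
  FD 3: (-1.732,1) -> (-4.33,-0.5) [heading=210, draw]
  FD 18: (-4.33,-0.5) -> (-19.919,-9.5) [heading=210, draw]
  -- iteration 2/6 --
  RT 120: heading 210 -> 90
  RT 180: heading 90 -> 270
  FD 3: (-19.919,-9.5) -> (-19.919,-12.5) [heading=270, draw]
  FD 18: (-19.919,-12.5) -> (-19.919,-30.5) [heading=270, draw]
  -- iteration 3/6 --
  RT 120: heading 270 -> 150
  RT 180: heading 150 -> 330
  FD 3: (-19.919,-30.5) -> (-17.321,-32) [heading=330, draw]
  FD 18: (-17.321,-32) -> (-1.732,-41) [heading=330, draw]
  -- iteration 4/6 --
  RT 120: heading 330 -> 210
  RT 180: heading 210 -> 30
  FD 3: (-1.732,-41) -> (0.866,-39.5) [heading=30, draw]
  FD 18: (0.866,-39.5) -> (16.454,-30.5) [heading=30, draw]
  -- iteration 5/6 --
  RT 120: heading 30 -> 270
  RT 180: heading 270 -> 90
  FD 3: (16.454,-30.5) -> (16.454,-27.5) [heading=90, draw]
  FD 18: (16.454,-27.5) -> (16.454,-9.5) [heading=90, draw]
  -- iteration 6/6 --
  RT 120: heading 90 -> 330
  RT 180: heading 330 -> 150
  FD 3: (16.454,-9.5) -> (13.856,-8) [heading=150, draw]
  FD 18: (13.856,-8) -> (-1.732,1) [heading=150, draw]
]
RT 180: heading 150 -> 330
PU: pen up
LT 120: heading 330 -> 90
Final: pos=(-1.732,1), heading=90, 13 segment(s) drawn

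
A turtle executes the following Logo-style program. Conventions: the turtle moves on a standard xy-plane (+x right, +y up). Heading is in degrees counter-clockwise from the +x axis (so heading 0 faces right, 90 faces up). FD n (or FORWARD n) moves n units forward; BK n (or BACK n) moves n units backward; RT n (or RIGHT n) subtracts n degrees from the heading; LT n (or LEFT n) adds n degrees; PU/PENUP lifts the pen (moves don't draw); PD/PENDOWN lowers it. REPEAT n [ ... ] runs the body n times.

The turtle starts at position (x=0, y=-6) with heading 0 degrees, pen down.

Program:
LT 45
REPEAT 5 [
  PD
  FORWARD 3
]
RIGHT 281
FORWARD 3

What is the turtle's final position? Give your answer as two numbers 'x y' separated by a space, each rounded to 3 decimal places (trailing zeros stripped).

Answer: 8.929 7.094

Derivation:
Executing turtle program step by step:
Start: pos=(0,-6), heading=0, pen down
LT 45: heading 0 -> 45
REPEAT 5 [
  -- iteration 1/5 --
  PD: pen down
  FD 3: (0,-6) -> (2.121,-3.879) [heading=45, draw]
  -- iteration 2/5 --
  PD: pen down
  FD 3: (2.121,-3.879) -> (4.243,-1.757) [heading=45, draw]
  -- iteration 3/5 --
  PD: pen down
  FD 3: (4.243,-1.757) -> (6.364,0.364) [heading=45, draw]
  -- iteration 4/5 --
  PD: pen down
  FD 3: (6.364,0.364) -> (8.485,2.485) [heading=45, draw]
  -- iteration 5/5 --
  PD: pen down
  FD 3: (8.485,2.485) -> (10.607,4.607) [heading=45, draw]
]
RT 281: heading 45 -> 124
FD 3: (10.607,4.607) -> (8.929,7.094) [heading=124, draw]
Final: pos=(8.929,7.094), heading=124, 6 segment(s) drawn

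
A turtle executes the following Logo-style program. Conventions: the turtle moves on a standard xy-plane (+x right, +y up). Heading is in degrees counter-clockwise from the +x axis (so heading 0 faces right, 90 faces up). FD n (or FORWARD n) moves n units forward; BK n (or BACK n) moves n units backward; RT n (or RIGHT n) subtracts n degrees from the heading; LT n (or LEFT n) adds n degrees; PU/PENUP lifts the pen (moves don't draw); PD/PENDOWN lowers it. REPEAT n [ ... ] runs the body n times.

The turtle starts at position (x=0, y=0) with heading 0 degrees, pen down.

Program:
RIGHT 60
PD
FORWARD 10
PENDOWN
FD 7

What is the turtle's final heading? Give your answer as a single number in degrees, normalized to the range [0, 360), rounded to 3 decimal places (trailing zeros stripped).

Executing turtle program step by step:
Start: pos=(0,0), heading=0, pen down
RT 60: heading 0 -> 300
PD: pen down
FD 10: (0,0) -> (5,-8.66) [heading=300, draw]
PD: pen down
FD 7: (5,-8.66) -> (8.5,-14.722) [heading=300, draw]
Final: pos=(8.5,-14.722), heading=300, 2 segment(s) drawn

Answer: 300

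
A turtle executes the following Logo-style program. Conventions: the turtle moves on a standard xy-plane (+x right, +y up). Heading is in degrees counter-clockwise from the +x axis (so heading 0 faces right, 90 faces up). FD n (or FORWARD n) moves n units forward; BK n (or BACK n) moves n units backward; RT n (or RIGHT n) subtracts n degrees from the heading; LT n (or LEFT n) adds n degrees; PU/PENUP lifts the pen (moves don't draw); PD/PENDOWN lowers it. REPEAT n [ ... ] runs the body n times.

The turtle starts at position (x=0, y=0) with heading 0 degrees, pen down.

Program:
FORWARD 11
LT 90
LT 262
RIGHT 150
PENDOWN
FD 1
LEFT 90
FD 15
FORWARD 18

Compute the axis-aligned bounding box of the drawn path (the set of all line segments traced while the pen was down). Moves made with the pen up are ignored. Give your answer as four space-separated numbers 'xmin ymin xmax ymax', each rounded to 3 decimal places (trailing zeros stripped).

Answer: 0 -30.972 22.435 0

Derivation:
Executing turtle program step by step:
Start: pos=(0,0), heading=0, pen down
FD 11: (0,0) -> (11,0) [heading=0, draw]
LT 90: heading 0 -> 90
LT 262: heading 90 -> 352
RT 150: heading 352 -> 202
PD: pen down
FD 1: (11,0) -> (10.073,-0.375) [heading=202, draw]
LT 90: heading 202 -> 292
FD 15: (10.073,-0.375) -> (15.692,-14.282) [heading=292, draw]
FD 18: (15.692,-14.282) -> (22.435,-30.972) [heading=292, draw]
Final: pos=(22.435,-30.972), heading=292, 4 segment(s) drawn

Segment endpoints: x in {0, 10.073, 11, 15.692, 22.435}, y in {-30.972, -14.282, -0.375, 0}
xmin=0, ymin=-30.972, xmax=22.435, ymax=0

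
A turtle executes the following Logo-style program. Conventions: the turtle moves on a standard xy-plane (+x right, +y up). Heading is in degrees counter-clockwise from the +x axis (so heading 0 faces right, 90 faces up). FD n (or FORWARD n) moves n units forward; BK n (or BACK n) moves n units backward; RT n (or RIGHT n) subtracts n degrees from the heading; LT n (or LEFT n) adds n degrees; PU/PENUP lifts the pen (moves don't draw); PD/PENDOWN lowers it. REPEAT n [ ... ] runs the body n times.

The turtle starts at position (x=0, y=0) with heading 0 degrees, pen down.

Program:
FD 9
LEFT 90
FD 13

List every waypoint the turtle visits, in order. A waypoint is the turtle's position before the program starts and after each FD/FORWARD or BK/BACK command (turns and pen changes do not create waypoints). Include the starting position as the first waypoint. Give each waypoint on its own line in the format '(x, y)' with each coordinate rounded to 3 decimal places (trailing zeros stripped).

Executing turtle program step by step:
Start: pos=(0,0), heading=0, pen down
FD 9: (0,0) -> (9,0) [heading=0, draw]
LT 90: heading 0 -> 90
FD 13: (9,0) -> (9,13) [heading=90, draw]
Final: pos=(9,13), heading=90, 2 segment(s) drawn
Waypoints (3 total):
(0, 0)
(9, 0)
(9, 13)

Answer: (0, 0)
(9, 0)
(9, 13)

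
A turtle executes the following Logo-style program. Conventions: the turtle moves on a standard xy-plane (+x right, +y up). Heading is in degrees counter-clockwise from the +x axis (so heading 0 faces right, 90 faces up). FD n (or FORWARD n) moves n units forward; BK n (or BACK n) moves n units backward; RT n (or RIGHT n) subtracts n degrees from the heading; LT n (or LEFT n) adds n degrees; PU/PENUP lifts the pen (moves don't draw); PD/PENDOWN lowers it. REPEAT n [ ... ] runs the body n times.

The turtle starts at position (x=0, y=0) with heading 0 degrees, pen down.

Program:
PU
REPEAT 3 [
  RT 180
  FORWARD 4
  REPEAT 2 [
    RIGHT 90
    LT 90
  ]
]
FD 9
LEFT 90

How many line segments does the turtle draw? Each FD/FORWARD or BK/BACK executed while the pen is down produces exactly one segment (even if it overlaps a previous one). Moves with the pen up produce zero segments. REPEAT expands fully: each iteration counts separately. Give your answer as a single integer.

Answer: 0

Derivation:
Executing turtle program step by step:
Start: pos=(0,0), heading=0, pen down
PU: pen up
REPEAT 3 [
  -- iteration 1/3 --
  RT 180: heading 0 -> 180
  FD 4: (0,0) -> (-4,0) [heading=180, move]
  REPEAT 2 [
    -- iteration 1/2 --
    RT 90: heading 180 -> 90
    LT 90: heading 90 -> 180
    -- iteration 2/2 --
    RT 90: heading 180 -> 90
    LT 90: heading 90 -> 180
  ]
  -- iteration 2/3 --
  RT 180: heading 180 -> 0
  FD 4: (-4,0) -> (0,0) [heading=0, move]
  REPEAT 2 [
    -- iteration 1/2 --
    RT 90: heading 0 -> 270
    LT 90: heading 270 -> 0
    -- iteration 2/2 --
    RT 90: heading 0 -> 270
    LT 90: heading 270 -> 0
  ]
  -- iteration 3/3 --
  RT 180: heading 0 -> 180
  FD 4: (0,0) -> (-4,0) [heading=180, move]
  REPEAT 2 [
    -- iteration 1/2 --
    RT 90: heading 180 -> 90
    LT 90: heading 90 -> 180
    -- iteration 2/2 --
    RT 90: heading 180 -> 90
    LT 90: heading 90 -> 180
  ]
]
FD 9: (-4,0) -> (-13,0) [heading=180, move]
LT 90: heading 180 -> 270
Final: pos=(-13,0), heading=270, 0 segment(s) drawn
Segments drawn: 0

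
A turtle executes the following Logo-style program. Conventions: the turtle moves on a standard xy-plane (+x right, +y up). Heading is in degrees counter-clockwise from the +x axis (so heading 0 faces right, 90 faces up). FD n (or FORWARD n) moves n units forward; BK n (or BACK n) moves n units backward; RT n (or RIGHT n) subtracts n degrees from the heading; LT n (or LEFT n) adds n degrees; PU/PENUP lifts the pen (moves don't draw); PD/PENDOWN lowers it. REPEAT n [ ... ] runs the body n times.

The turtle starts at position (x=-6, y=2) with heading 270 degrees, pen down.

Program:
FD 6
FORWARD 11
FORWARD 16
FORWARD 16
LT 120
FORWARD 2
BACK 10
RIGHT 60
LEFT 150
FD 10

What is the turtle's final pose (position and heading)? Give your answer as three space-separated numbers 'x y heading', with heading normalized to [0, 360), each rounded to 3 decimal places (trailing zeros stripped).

Executing turtle program step by step:
Start: pos=(-6,2), heading=270, pen down
FD 6: (-6,2) -> (-6,-4) [heading=270, draw]
FD 11: (-6,-4) -> (-6,-15) [heading=270, draw]
FD 16: (-6,-15) -> (-6,-31) [heading=270, draw]
FD 16: (-6,-31) -> (-6,-47) [heading=270, draw]
LT 120: heading 270 -> 30
FD 2: (-6,-47) -> (-4.268,-46) [heading=30, draw]
BK 10: (-4.268,-46) -> (-12.928,-51) [heading=30, draw]
RT 60: heading 30 -> 330
LT 150: heading 330 -> 120
FD 10: (-12.928,-51) -> (-17.928,-42.34) [heading=120, draw]
Final: pos=(-17.928,-42.34), heading=120, 7 segment(s) drawn

Answer: -17.928 -42.34 120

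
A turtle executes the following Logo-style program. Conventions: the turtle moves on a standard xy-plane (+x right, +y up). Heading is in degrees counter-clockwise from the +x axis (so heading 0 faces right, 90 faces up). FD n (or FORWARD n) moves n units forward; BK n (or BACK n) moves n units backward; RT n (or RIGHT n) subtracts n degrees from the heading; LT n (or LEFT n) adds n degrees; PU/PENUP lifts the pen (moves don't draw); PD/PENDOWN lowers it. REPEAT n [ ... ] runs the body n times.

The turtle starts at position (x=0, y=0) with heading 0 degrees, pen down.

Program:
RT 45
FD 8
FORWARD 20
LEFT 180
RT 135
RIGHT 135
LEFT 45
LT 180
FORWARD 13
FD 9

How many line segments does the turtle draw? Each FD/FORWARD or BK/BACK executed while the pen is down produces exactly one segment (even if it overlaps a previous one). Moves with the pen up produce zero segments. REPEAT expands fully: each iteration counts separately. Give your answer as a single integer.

Answer: 4

Derivation:
Executing turtle program step by step:
Start: pos=(0,0), heading=0, pen down
RT 45: heading 0 -> 315
FD 8: (0,0) -> (5.657,-5.657) [heading=315, draw]
FD 20: (5.657,-5.657) -> (19.799,-19.799) [heading=315, draw]
LT 180: heading 315 -> 135
RT 135: heading 135 -> 0
RT 135: heading 0 -> 225
LT 45: heading 225 -> 270
LT 180: heading 270 -> 90
FD 13: (19.799,-19.799) -> (19.799,-6.799) [heading=90, draw]
FD 9: (19.799,-6.799) -> (19.799,2.201) [heading=90, draw]
Final: pos=(19.799,2.201), heading=90, 4 segment(s) drawn
Segments drawn: 4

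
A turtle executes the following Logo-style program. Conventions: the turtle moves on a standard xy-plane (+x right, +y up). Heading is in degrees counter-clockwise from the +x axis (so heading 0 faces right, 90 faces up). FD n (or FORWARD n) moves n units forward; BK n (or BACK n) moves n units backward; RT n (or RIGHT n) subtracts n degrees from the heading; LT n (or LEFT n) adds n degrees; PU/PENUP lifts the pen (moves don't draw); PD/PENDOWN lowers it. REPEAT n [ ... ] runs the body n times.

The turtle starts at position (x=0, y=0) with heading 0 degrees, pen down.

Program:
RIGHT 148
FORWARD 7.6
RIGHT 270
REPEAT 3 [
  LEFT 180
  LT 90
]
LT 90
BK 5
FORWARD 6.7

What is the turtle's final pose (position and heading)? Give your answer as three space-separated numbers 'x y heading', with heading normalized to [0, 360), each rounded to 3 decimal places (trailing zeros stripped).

Answer: -7.346 -2.586 122

Derivation:
Executing turtle program step by step:
Start: pos=(0,0), heading=0, pen down
RT 148: heading 0 -> 212
FD 7.6: (0,0) -> (-6.445,-4.027) [heading=212, draw]
RT 270: heading 212 -> 302
REPEAT 3 [
  -- iteration 1/3 --
  LT 180: heading 302 -> 122
  LT 90: heading 122 -> 212
  -- iteration 2/3 --
  LT 180: heading 212 -> 32
  LT 90: heading 32 -> 122
  -- iteration 3/3 --
  LT 180: heading 122 -> 302
  LT 90: heading 302 -> 32
]
LT 90: heading 32 -> 122
BK 5: (-6.445,-4.027) -> (-3.796,-8.268) [heading=122, draw]
FD 6.7: (-3.796,-8.268) -> (-7.346,-2.586) [heading=122, draw]
Final: pos=(-7.346,-2.586), heading=122, 3 segment(s) drawn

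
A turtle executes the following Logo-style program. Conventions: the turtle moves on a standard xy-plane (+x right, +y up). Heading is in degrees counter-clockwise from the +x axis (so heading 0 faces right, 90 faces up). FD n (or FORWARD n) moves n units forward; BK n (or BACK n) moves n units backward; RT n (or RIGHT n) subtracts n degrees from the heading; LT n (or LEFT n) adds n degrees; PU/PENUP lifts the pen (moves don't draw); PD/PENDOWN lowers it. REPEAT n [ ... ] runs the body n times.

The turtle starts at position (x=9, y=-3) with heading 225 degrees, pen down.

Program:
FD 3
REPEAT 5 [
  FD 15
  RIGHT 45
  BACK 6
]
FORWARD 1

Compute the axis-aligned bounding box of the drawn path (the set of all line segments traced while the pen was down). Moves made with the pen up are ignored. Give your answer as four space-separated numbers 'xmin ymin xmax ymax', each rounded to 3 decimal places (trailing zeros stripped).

Executing turtle program step by step:
Start: pos=(9,-3), heading=225, pen down
FD 3: (9,-3) -> (6.879,-5.121) [heading=225, draw]
REPEAT 5 [
  -- iteration 1/5 --
  FD 15: (6.879,-5.121) -> (-3.728,-15.728) [heading=225, draw]
  RT 45: heading 225 -> 180
  BK 6: (-3.728,-15.728) -> (2.272,-15.728) [heading=180, draw]
  -- iteration 2/5 --
  FD 15: (2.272,-15.728) -> (-12.728,-15.728) [heading=180, draw]
  RT 45: heading 180 -> 135
  BK 6: (-12.728,-15.728) -> (-8.485,-19.971) [heading=135, draw]
  -- iteration 3/5 --
  FD 15: (-8.485,-19.971) -> (-19.092,-9.364) [heading=135, draw]
  RT 45: heading 135 -> 90
  BK 6: (-19.092,-9.364) -> (-19.092,-15.364) [heading=90, draw]
  -- iteration 4/5 --
  FD 15: (-19.092,-15.364) -> (-19.092,-0.364) [heading=90, draw]
  RT 45: heading 90 -> 45
  BK 6: (-19.092,-0.364) -> (-23.335,-4.607) [heading=45, draw]
  -- iteration 5/5 --
  FD 15: (-23.335,-4.607) -> (-12.728,6) [heading=45, draw]
  RT 45: heading 45 -> 0
  BK 6: (-12.728,6) -> (-18.728,6) [heading=0, draw]
]
FD 1: (-18.728,6) -> (-17.728,6) [heading=0, draw]
Final: pos=(-17.728,6), heading=0, 12 segment(s) drawn

Segment endpoints: x in {-23.335, -19.092, -18.728, -17.728, -12.728, -8.485, -3.728, 2.272, 6.879, 9}, y in {-19.971, -15.728, -15.728, -15.364, -9.364, -5.121, -4.607, -3, -0.364, 6}
xmin=-23.335, ymin=-19.971, xmax=9, ymax=6

Answer: -23.335 -19.971 9 6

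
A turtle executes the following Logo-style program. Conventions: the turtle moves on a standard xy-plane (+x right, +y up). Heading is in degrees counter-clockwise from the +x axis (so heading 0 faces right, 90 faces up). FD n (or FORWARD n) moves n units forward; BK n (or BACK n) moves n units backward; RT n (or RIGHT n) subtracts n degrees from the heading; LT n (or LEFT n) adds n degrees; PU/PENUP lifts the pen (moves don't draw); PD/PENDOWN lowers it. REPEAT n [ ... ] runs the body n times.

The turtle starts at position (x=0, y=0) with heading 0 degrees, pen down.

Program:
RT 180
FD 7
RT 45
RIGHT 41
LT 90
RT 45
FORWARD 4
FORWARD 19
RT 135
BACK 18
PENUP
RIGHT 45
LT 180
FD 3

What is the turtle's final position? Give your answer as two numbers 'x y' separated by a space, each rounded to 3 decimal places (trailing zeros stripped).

Executing turtle program step by step:
Start: pos=(0,0), heading=0, pen down
RT 180: heading 0 -> 180
FD 7: (0,0) -> (-7,0) [heading=180, draw]
RT 45: heading 180 -> 135
RT 41: heading 135 -> 94
LT 90: heading 94 -> 184
RT 45: heading 184 -> 139
FD 4: (-7,0) -> (-10.019,2.624) [heading=139, draw]
FD 19: (-10.019,2.624) -> (-24.358,15.089) [heading=139, draw]
RT 135: heading 139 -> 4
BK 18: (-24.358,15.089) -> (-42.314,13.834) [heading=4, draw]
PU: pen up
RT 45: heading 4 -> 319
LT 180: heading 319 -> 139
FD 3: (-42.314,13.834) -> (-44.579,15.802) [heading=139, move]
Final: pos=(-44.579,15.802), heading=139, 4 segment(s) drawn

Answer: -44.579 15.802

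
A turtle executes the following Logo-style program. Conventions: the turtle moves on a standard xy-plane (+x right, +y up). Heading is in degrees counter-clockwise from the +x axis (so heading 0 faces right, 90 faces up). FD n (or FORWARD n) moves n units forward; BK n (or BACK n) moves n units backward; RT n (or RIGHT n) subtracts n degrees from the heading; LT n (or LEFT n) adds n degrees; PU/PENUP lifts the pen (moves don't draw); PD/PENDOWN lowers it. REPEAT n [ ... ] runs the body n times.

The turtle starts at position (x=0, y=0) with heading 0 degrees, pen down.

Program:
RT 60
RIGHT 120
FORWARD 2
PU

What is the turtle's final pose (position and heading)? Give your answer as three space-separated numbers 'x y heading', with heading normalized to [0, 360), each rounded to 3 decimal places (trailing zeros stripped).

Executing turtle program step by step:
Start: pos=(0,0), heading=0, pen down
RT 60: heading 0 -> 300
RT 120: heading 300 -> 180
FD 2: (0,0) -> (-2,0) [heading=180, draw]
PU: pen up
Final: pos=(-2,0), heading=180, 1 segment(s) drawn

Answer: -2 0 180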